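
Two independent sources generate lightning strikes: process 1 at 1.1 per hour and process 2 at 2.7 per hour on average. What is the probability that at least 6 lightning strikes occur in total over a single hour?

Independent Poisson processes superpose: combined rate λ = 1.1 + 2.7 = 3.8 per hour.
So μ = 3.8.
P(N ≥ 6) = 1 − P(N ≤ 5) ≈ 0.1844.

0.1844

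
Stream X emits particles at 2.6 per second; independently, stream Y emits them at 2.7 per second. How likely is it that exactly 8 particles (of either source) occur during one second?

0.0771

Independent Poisson processes superpose: combined rate λ = 2.6 + 2.7 = 5.3 per second.
So μ = 5.3.
P(N = 8) = e^(−5.3) · 5.3^8/8! ≈ 0.0771.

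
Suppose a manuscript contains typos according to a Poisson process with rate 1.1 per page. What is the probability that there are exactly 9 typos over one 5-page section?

0.0519

Over the interval, μ = 1.1 × 5 = 5.5 (a 5-page section = 5 pages).
P(N = 9) = e^(−μ) μ^9/9! = e^(−5.5) · 5.5^9/362880 ≈ 0.0519.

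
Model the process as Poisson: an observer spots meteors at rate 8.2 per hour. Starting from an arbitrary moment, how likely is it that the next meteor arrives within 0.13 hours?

0.6556

Inter-arrival times are exponential with rate λ = 8.2 per hour.
P(T ≤ 0.13) = 1 − e^(−λt) = 1 − e^(−8.2 × 0.13) = 1 − e^(−1.066) ≈ 0.6556.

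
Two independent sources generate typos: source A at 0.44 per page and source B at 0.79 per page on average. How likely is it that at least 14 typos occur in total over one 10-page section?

Independent Poisson processes superpose: combined rate λ = 0.44 + 0.79 = 1.23 per page.
Over the interval, μ = 1.23 × 10 = 12.3 (a 10-page section = 10 pages).
P(N ≥ 14) = 1 − P(N ≤ 13) ≈ 0.3505.

0.3505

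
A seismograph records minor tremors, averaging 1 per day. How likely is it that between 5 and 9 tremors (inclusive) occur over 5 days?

Over the interval, μ = 1 × 5 = 5 (5 days).
P(5 ≤ N ≤ 9) = Σ_{j=5}^{9} e^(−5) · 5^j/j! ≈ 0.5277.

0.5277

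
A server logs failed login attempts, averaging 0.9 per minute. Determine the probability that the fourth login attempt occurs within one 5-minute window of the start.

0.6577

Over the interval, μ = 0.9 × 5 = 4.5 (a 5-minute window = 5 minutes).
The fourth arrival falls in the interval iff at least 4 events occur there: P(S_4 ≤ t) = P(N ≥ 4) = 1 − P(N ≤ 3) ≈ 0.6577.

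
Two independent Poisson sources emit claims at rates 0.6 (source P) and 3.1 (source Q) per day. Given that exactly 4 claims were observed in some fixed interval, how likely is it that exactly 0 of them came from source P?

0.4928

Given the total, each event is independently from source P with probability p = λ_P/(λ_P+λ_Q) = 0.6/3.7 ≈ 0.1622.
So K ~ Binomial(4, 0.6/3.7): P(K = 0) = C(4,0) · (0.6/3.7)^0 · (3.1/3.7)^4 ≈ 0.4928.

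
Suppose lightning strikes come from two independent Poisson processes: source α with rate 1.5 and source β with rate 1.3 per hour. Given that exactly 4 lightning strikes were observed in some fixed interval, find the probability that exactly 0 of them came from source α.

0.0465

Given the total, each event is independently from source α with probability p = λ_α/(λ_α+λ_β) = 1.5/2.8 ≈ 0.5357.
So K ~ Binomial(4, 1.5/2.8): P(K = 0) = C(4,0) · (1.5/2.8)^0 · (1.3/2.8)^4 ≈ 0.0465.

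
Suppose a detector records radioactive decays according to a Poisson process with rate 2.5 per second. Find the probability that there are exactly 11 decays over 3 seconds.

0.0585

Over the interval, μ = 2.5 × 3 = 7.5 (3 seconds).
P(N = 11) = e^(−μ) μ^11/11! = e^(−7.5) · 7.5^11/39916800 ≈ 0.0585.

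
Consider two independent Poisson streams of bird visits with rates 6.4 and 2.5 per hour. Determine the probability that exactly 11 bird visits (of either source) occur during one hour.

0.0948

Independent Poisson processes superpose: combined rate λ = 6.4 + 2.5 = 8.9 per hour.
So μ = 8.9.
P(N = 11) = e^(−8.9) · 8.9^11/11! ≈ 0.0948.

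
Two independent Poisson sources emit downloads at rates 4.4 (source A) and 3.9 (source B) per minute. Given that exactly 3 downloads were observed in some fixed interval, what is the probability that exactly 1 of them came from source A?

Given the total, each event is independently from source A with probability p = λ_A/(λ_A+λ_B) = 4.4/8.3 ≈ 0.5301.
So K ~ Binomial(3, 4.4/8.3): P(K = 1) = C(3,1) · (4.4/8.3)^1 · (3.9/8.3)^2 ≈ 0.3511.

0.3511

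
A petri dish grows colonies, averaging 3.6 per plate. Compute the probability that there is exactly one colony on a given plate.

With mean μ = 3.6 per plate,
P(N = 1) = e^(−μ) μ^1/1! = e^(−3.6) · 3.6^1/1 ≈ 0.0984.

0.0984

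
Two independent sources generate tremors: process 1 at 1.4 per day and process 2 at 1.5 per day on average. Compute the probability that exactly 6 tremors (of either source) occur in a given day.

Independent Poisson processes superpose: combined rate λ = 1.4 + 1.5 = 2.9 per day.
So μ = 2.9.
P(N = 6) = e^(−2.9) · 2.9^6/6! ≈ 0.0455.

0.0455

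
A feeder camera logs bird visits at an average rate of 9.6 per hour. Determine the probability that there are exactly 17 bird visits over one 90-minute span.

Over the interval, μ = 9.6 × 1.5 = 14.4 (a 90-minute span = 1.5 hours).
P(N = 17) = e^(−μ) μ^17/17! = e^(−14.4) · 14.4^17/355687428096000 ≈ 0.0771.

0.0771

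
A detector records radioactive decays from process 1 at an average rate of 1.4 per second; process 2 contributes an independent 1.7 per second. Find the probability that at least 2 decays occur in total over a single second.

Independent Poisson processes superpose: combined rate λ = 1.4 + 1.7 = 3.1 per second.
So μ = 3.1.
P(N ≥ 2) = 1 − P(N ≤ 1) ≈ 0.8153.

0.8153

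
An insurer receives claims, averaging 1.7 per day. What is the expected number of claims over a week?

E[N] = λt = 1.7 × 7 = 11.9 (a week = 7 days).

11.9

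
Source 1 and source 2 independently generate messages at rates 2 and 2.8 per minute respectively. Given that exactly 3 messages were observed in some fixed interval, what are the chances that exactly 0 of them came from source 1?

0.1985

Given the total, each event is independently from source 1 with probability p = λ_1/(λ_1+λ_2) = 2/4.8 ≈ 0.4167.
So K ~ Binomial(3, 2/4.8): P(K = 0) = C(3,0) · (2/4.8)^0 · (2.8/4.8)^3 ≈ 0.1985.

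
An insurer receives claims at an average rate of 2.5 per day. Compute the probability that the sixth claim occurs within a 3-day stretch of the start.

0.7586

Over the interval, μ = 2.5 × 3 = 7.5 (a 3-day stretch = 3 days).
The sixth arrival falls in the interval iff at least 6 events occur there: P(S_6 ≤ t) = P(N ≥ 6) = 1 − P(N ≤ 5) ≈ 0.7586.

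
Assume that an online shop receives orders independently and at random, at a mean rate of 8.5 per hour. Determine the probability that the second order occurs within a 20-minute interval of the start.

0.7745

Over the interval, μ = 8.5 × 1/3 ≈ 2.83333 (a 20-minute interval = 1/3 hours).
The second arrival falls in the interval iff at least 2 events occur there: P(S_2 ≤ t) = P(N ≥ 2) = 1 − P(N ≤ 1) ≈ 0.7745.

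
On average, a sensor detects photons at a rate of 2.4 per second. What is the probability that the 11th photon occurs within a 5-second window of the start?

0.6528

Over the interval, μ = 2.4 × 5 = 12 (a 5-second window = 5 seconds).
The 11th arrival falls in the interval iff at least 11 events occur there: P(S_11 ≤ t) = P(N ≥ 11) = 1 − P(N ≤ 10) ≈ 0.6528.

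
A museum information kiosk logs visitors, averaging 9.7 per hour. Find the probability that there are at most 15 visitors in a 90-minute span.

0.6141

Over the interval, μ = 9.7 × 1.5 = 14.55 (a 90-minute span = 1.5 hours).
P(N ≤ 15) = Σ_{j=0}^{15} e^(−μ) μ^j/j! ≈ 0.6141.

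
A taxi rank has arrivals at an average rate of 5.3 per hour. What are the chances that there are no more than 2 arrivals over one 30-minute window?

Over the interval, μ = 5.3 × 0.5 = 2.65 (a 30-minute window = 0.5 hours).
P(N ≤ 2) = Σ_{j=0}^{2} e^(−μ) μ^j/j! ≈ 0.5060.

0.5060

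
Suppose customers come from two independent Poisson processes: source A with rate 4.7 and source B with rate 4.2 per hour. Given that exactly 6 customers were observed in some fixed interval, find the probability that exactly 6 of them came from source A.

0.0217

Given the total, each event is independently from source A with probability p = λ_A/(λ_A+λ_B) = 4.7/8.9 ≈ 0.5281.
So K ~ Binomial(6, 4.7/8.9): P(K = 6) = C(6,6) · (4.7/8.9)^6 · (4.2/8.9)^0 ≈ 0.0217.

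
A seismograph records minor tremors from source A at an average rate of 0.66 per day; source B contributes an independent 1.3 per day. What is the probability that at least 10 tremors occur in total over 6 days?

0.7360

Independent Poisson processes superpose: combined rate λ = 0.66 + 1.3 = 1.96 per day.
Over the interval, μ = 1.96 × 6 = 11.76 (6 days).
P(N ≥ 10) = 1 − P(N ≤ 9) ≈ 0.7360.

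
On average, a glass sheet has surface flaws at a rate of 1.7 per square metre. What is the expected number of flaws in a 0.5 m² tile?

E[N] = λt = 1.7 × 0.5 = 0.85 (a 0.5 m² tile = 0.5 square metres).

0.85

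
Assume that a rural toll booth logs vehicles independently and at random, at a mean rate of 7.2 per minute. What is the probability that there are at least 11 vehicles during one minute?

0.1133

With mean μ = 7.2 per minute,
P(N ≥ 11) = 1 − P(N ≤ 10) = 1 − Σ_{j=0}^{10} e^(−μ) μ^j/j! ≈ 0.1133.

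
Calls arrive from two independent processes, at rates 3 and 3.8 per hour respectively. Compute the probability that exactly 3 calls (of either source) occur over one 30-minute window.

Independent Poisson processes superpose: combined rate λ = 3 + 3.8 = 6.8 per hour.
Over the interval, μ = 6.8 × 0.5 = 3.4 (a 30-minute window = 0.5 hours).
P(N = 3) = e^(−3.4) · 3.4^3/3! ≈ 0.2186.

0.2186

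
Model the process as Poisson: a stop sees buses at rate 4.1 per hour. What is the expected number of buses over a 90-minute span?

E[N] = λt = 4.1 × 1.5 = 6.15 (a 90-minute span = 1.5 hours).

6.15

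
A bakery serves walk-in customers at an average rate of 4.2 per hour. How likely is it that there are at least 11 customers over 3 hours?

Over the interval, μ = 4.2 × 3 = 12.6 (3 hours).
P(N ≥ 11) = 1 − P(N ≤ 10) = 1 − Σ_{j=0}^{10} e^(−μ) μ^j/j! ≈ 0.7124.

0.7124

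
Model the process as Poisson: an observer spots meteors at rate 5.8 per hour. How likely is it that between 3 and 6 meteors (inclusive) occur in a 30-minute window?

Over the interval, μ = 5.8 × 0.5 = 2.9 (a 30-minute window = 0.5 hours).
P(3 ≤ N ≤ 6) = Σ_{j=3}^{6} e^(−2.9) · 2.9^j/j! ≈ 0.5253.

0.5253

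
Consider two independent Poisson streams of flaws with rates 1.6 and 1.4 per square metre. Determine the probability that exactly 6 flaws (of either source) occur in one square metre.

Independent Poisson processes superpose: combined rate λ = 1.6 + 1.4 = 3 per square metre.
So μ = 3.
P(N = 6) = e^(−3) · 3^6/6! ≈ 0.0504.

0.0504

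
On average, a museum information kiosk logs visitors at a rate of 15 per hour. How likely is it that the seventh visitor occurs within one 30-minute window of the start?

0.6218

Over the interval, μ = 15 × 0.5 = 7.5 (a 30-minute window = 0.5 hours).
The seventh arrival falls in the interval iff at least 7 events occur there: P(S_7 ≤ t) = P(N ≥ 7) = 1 − P(N ≤ 6) ≈ 0.6218.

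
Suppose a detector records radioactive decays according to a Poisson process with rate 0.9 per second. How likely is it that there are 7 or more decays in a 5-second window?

0.1689

Over the interval, μ = 0.9 × 5 = 4.5 (a 5-second window = 5 seconds).
P(N ≥ 7) = 1 − P(N ≤ 6) = 1 − Σ_{j=0}^{6} e^(−μ) μ^j/j! ≈ 0.1689.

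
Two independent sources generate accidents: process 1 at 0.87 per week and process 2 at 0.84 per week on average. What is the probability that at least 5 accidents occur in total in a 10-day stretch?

Independent Poisson processes superpose: combined rate λ = 0.87 + 0.84 = 1.71 per week.
Over the interval, μ = 1.71 × 10/7 ≈ 2.44286 (a 10-day stretch = 10/7 weeks).
P(N ≥ 5) = 1 − P(N ≤ 4) ≈ 0.1013.

0.1013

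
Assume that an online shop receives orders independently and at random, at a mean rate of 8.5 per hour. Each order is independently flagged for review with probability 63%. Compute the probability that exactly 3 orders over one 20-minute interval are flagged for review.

Thinning: the orders that are flagged for review themselves form a Poisson process with rate 0.63 × 8.5 = 5.355 per hour.
Over the interval, μ = 5.355 × 1/3 = 1.785 (a 20-minute interval = 1/3 hours).
P(N = 3) = e^(−1.785) · 1.785^3/3! ≈ 0.1591.

0.1591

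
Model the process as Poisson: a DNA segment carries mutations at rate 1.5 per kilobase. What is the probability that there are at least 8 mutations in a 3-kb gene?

0.0866

Over the interval, μ = 1.5 × 3 = 4.5 (a 3-kb gene = 3 kilobases).
P(N ≥ 8) = 1 − P(N ≤ 7) = 1 − Σ_{j=0}^{7} e^(−μ) μ^j/j! ≈ 0.0866.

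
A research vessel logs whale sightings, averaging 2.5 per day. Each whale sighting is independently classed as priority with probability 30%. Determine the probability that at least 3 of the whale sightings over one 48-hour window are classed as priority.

Thinning: the whale sightings that are classed as priority themselves form a Poisson process with rate 0.3 × 2.5 = 0.75 per day.
Over the interval, μ = 0.75 × 2 = 1.5 (a 48-hour window = 2 days).
P(N ≥ 3) = 1 − P(N ≤ 2) ≈ 0.1912.

0.1912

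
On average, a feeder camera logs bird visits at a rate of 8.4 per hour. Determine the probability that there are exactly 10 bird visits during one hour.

0.1084

With mean μ = 8.4 per hour,
P(N = 10) = e^(−μ) μ^10/10! = e^(−8.4) · 8.4^10/3628800 ≈ 0.1084.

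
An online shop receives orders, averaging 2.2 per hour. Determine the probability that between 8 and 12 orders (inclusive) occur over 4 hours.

0.5420

Over the interval, μ = 2.2 × 4 = 8.8 (4 hours).
P(8 ≤ N ≤ 12) = Σ_{j=8}^{12} e^(−8.8) · 8.8^j/j! ≈ 0.5420.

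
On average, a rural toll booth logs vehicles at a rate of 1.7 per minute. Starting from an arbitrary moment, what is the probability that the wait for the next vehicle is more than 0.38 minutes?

0.5241

The wait for the next event is exponential with rate λ = 1.7 per minute.
P(T > 0.38) = e^(−λt) = e^(−1.7 × 0.38) = e^(−0.646) ≈ 0.5241.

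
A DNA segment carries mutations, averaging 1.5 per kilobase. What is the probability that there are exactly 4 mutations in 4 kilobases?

0.1339

Over the interval, μ = 1.5 × 4 = 6 (4 kilobases).
P(N = 4) = e^(−μ) μ^4/4! = e^(−6) · 6^4/24 ≈ 0.1339.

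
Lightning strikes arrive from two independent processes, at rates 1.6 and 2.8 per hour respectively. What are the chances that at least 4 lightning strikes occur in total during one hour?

0.6406

Independent Poisson processes superpose: combined rate λ = 1.6 + 2.8 = 4.4 per hour.
So μ = 4.4.
P(N ≥ 4) = 1 − P(N ≤ 3) ≈ 0.6406.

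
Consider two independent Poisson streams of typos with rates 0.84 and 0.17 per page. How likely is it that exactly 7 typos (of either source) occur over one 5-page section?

0.1065

Independent Poisson processes superpose: combined rate λ = 0.84 + 0.17 = 1.01 per page.
Over the interval, μ = 1.01 × 5 = 5.05 (a 5-page section = 5 pages).
P(N = 7) = e^(−5.05) · 5.05^7/7! ≈ 0.1065.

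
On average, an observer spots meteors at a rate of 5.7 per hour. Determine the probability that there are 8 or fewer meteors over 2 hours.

0.1984

Over the interval, μ = 5.7 × 2 = 11.4 (2 hours).
P(N ≤ 8) = Σ_{j=0}^{8} e^(−μ) μ^j/j! ≈ 0.1984.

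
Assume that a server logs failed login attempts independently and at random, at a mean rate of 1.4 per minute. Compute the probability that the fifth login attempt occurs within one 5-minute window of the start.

0.8270

Over the interval, μ = 1.4 × 5 = 7 (a 5-minute window = 5 minutes).
The fifth arrival falls in the interval iff at least 5 events occur there: P(S_5 ≤ t) = P(N ≥ 5) = 1 − P(N ≤ 4) ≈ 0.8270.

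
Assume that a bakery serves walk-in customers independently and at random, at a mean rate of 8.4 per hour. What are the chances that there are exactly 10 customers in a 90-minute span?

0.0937

Over the interval, μ = 8.4 × 1.5 = 12.6 (a 90-minute span = 1.5 hours).
P(N = 10) = e^(−μ) μ^10/10! = e^(−12.6) · 12.6^10/3628800 ≈ 0.0937.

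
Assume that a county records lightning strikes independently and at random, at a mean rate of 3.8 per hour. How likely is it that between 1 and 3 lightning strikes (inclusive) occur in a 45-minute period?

Over the interval, μ = 3.8 × 0.75 = 2.85 (a 45-minute period = 0.75 hours).
P(1 ≤ N ≤ 3) = Σ_{j=1}^{3} e^(−2.85) · 2.85^j/j! ≈ 0.6230.

0.6230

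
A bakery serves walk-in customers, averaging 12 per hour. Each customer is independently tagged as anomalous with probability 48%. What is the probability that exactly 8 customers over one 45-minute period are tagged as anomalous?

Thinning: the customers that are tagged as anomalous themselves form a Poisson process with rate 0.48 × 12 = 5.76 per hour.
Over the interval, μ = 5.76 × 0.75 = 4.32 (a 45-minute period = 0.75 hours).
P(N = 8) = e^(−4.32) · 4.32^8/8! ≈ 0.0400.

0.0400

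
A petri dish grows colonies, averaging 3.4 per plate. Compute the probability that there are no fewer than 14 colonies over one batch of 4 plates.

0.4926

Over the interval, μ = 3.4 × 4 = 13.6 (a batch of 4 plates = 4 plates).
P(N ≥ 14) = 1 − P(N ≤ 13) = 1 − Σ_{j=0}^{13} e^(−μ) μ^j/j! ≈ 0.4926.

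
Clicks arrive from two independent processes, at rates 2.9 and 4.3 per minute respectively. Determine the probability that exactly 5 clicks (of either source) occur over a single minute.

Independent Poisson processes superpose: combined rate λ = 2.9 + 4.3 = 7.2 per minute.
So μ = 7.2.
P(N = 5) = e^(−7.2) · 7.2^5/5! ≈ 0.1204.

0.1204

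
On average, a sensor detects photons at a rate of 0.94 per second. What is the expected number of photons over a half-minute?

E[N] = λt = 0.94 × 30 = 28.2 (a half-minute = 30 seconds).

28.2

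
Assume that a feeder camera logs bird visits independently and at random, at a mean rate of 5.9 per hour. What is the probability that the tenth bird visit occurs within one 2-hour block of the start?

Over the interval, μ = 5.9 × 2 = 11.8 (a 2-hour block = 2 hours).
The tenth arrival falls in the interval iff at least 10 events occur there: P(S_10 ≤ t) = P(N ≥ 10) = 1 − P(N ≤ 9) ≈ 0.7397.

0.7397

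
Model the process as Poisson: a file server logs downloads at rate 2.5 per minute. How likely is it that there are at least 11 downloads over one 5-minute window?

Over the interval, μ = 2.5 × 5 = 12.5 (a 5-minute window = 5 minutes).
P(N ≥ 11) = 1 − P(N ≤ 10) = 1 − Σ_{j=0}^{10} e^(−μ) μ^j/j! ≈ 0.7029.

0.7029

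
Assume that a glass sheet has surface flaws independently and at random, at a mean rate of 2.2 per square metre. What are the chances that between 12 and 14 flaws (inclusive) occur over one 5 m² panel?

Over the interval, μ = 2.2 × 5 = 11 (a 5 m² panel = 5 square metres).
P(12 ≤ N ≤ 14) = Σ_{j=12}^{14} e^(−11) · 11^j/j! ≈ 0.2748.

0.2748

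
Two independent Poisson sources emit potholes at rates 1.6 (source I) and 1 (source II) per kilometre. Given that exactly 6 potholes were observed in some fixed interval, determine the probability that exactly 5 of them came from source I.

0.2037

Given the total, each event is independently from source I with probability p = λ_I/(λ_I+λ_II) = 1.6/2.6 ≈ 0.6154.
So K ~ Binomial(6, 1.6/2.6): P(K = 5) = C(6,5) · (1.6/2.6)^5 · (1/2.6)^1 ≈ 0.2037.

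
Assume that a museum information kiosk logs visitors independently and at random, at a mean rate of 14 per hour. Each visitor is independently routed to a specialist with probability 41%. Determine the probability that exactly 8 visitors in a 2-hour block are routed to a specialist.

Thinning: the visitors that are routed to a specialist themselves form a Poisson process with rate 0.41 × 14 = 5.74 per hour.
Over the interval, μ = 5.74 × 2 = 11.48 (a 2-hour block = 2 hours).
P(N = 8) = e^(−11.48) · 11.48^8/8! ≈ 0.0773.

0.0773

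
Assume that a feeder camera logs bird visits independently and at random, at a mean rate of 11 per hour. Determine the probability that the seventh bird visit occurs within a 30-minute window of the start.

Over the interval, μ = 11 × 0.5 = 5.5 (a 30-minute window = 0.5 hours).
The seventh arrival falls in the interval iff at least 7 events occur there: P(S_7 ≤ t) = P(N ≥ 7) = 1 − P(N ≤ 6) ≈ 0.3140.

0.3140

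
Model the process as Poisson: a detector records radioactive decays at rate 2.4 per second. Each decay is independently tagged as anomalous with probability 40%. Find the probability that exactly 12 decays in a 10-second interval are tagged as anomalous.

Thinning: the decays that are tagged as anomalous themselves form a Poisson process with rate 0.4 × 2.4 = 0.96 per second.
Over the interval, μ = 0.96 × 10 = 9.6 (a 10-second interval = 10 seconds).
P(N = 12) = e^(−9.6) · 9.6^12/12! ≈ 0.0866.

0.0866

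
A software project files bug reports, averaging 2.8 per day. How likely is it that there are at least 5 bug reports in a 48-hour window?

Over the interval, μ = 2.8 × 2 = 5.6 (a 48-hour window = 2 days).
P(N ≥ 5) = 1 − P(N ≤ 4) = 1 − Σ_{j=0}^{4} e^(−μ) μ^j/j! ≈ 0.6578.

0.6578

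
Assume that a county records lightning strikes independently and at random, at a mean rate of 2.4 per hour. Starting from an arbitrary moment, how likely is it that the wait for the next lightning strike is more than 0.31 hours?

0.4752

The wait for the next event is exponential with rate λ = 2.4 per hour.
P(T > 0.31) = e^(−λt) = e^(−2.4 × 0.31) = e^(−0.744) ≈ 0.4752.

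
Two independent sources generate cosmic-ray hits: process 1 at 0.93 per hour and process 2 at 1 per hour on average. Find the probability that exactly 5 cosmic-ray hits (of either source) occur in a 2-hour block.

Independent Poisson processes superpose: combined rate λ = 0.93 + 1 = 1.93 per hour.
Over the interval, μ = 1.93 × 2 = 3.86 (a 2-hour block = 2 hours).
P(N = 5) = e^(−3.86) · 3.86^5/5! ≈ 0.1504.

0.1504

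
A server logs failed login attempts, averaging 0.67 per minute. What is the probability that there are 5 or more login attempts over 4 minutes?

Over the interval, μ = 0.67 × 4 = 2.68 (4 minutes).
P(N ≥ 5) = 1 − P(N ≤ 4) = 1 − Σ_{j=0}^{4} e^(−μ) μ^j/j! ≈ 0.1341.

0.1341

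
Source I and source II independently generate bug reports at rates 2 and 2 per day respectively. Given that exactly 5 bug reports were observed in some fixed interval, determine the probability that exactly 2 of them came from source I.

0.3125

Given the total, each event is independently from source I with probability p = λ_I/(λ_I+λ_II) = 2/4 = 0.5000.
So K ~ Binomial(5, 2/4): P(K = 2) = C(5,2) · (2/4)^2 · (2/4)^3 ≈ 0.3125.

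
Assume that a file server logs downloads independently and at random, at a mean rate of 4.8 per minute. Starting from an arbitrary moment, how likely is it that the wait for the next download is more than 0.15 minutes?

The wait for the next event is exponential with rate λ = 4.8 per minute.
P(T > 0.15) = e^(−λt) = e^(−4.8 × 0.15) = e^(−0.72) ≈ 0.4868.

0.4868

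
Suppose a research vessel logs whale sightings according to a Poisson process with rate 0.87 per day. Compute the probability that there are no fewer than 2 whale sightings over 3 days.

0.7345

Over the interval, μ = 0.87 × 3 = 2.61 (3 days).
P(N ≥ 2) = 1 − P(N ≤ 1) = 1 − Σ_{j=0}^{1} e^(−μ) μ^j/j! ≈ 0.7345.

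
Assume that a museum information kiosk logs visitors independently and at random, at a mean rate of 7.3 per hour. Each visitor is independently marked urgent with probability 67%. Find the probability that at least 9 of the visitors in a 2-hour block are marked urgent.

Thinning: the visitors that are marked urgent themselves form a Poisson process with rate 0.67 × 7.3 = 4.891 per hour.
Over the interval, μ = 4.891 × 2 = 9.782 (a 2-hour block = 2 hours).
P(N ≥ 9) = 1 − P(N ≤ 8) ≈ 0.6421.

0.6421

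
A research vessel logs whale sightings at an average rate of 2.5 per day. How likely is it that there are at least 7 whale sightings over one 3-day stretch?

Over the interval, μ = 2.5 × 3 = 7.5 (a 3-day stretch = 3 days).
P(N ≥ 7) = 1 − P(N ≤ 6) = 1 − Σ_{j=0}^{6} e^(−μ) μ^j/j! ≈ 0.6218.

0.6218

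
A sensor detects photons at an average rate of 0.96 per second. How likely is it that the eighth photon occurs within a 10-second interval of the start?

Over the interval, μ = 0.96 × 10 = 9.6 (a 10-second interval = 10 seconds).
The eighth arrival falls in the interval iff at least 8 events occur there: P(S_8 ≤ t) = P(N ≥ 8) = 1 − P(N ≤ 7) ≈ 0.7416.

0.7416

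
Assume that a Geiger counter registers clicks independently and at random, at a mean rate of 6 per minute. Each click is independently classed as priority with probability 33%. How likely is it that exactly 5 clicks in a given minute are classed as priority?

Thinning: the clicks that are classed as priority themselves form a Poisson process with rate 0.33 × 6 = 1.98 per minute.
So μ = 1.98.
P(N = 5) = e^(−1.98) · 1.98^5/5! ≈ 0.0350.

0.0350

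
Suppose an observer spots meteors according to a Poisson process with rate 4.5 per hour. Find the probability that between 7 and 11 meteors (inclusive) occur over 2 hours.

0.5962

Over the interval, μ = 4.5 × 2 = 9 (2 hours).
P(7 ≤ N ≤ 11) = Σ_{j=7}^{11} e^(−9) · 9^j/j! ≈ 0.5962.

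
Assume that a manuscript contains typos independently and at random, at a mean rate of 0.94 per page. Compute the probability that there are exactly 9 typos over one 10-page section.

Over the interval, μ = 0.94 × 10 = 9.4 (a 10-page section = 10 pages).
P(N = 9) = e^(−μ) μ^9/9! = e^(−9.4) · 9.4^9/362880 ≈ 0.1306.

0.1306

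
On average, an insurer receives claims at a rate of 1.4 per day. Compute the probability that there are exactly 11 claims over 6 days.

Over the interval, μ = 1.4 × 6 = 8.4 (6 days).
P(N = 11) = e^(−μ) μ^11/11! = e^(−8.4) · 8.4^11/39916800 ≈ 0.0828.

0.0828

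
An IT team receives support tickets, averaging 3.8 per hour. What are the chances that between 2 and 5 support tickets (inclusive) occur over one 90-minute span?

0.4726

Over the interval, μ = 3.8 × 1.5 = 5.7 (a 90-minute span = 1.5 hours).
P(2 ≤ N ≤ 5) = Σ_{j=2}^{5} e^(−5.7) · 5.7^j/j! ≈ 0.4726.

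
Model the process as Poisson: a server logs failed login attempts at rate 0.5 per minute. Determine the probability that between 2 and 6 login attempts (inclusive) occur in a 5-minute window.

0.6985

Over the interval, μ = 0.5 × 5 = 2.5 (a 5-minute window = 5 minutes).
P(2 ≤ N ≤ 6) = Σ_{j=2}^{6} e^(−2.5) · 2.5^j/j! ≈ 0.6985.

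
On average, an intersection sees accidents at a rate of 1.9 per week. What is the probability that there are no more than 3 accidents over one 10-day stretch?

0.7109

Over the interval, μ = 1.9 × 10/7 ≈ 2.71429 (a 10-day stretch = 10/7 weeks).
P(N ≤ 3) = Σ_{j=0}^{3} e^(−μ) μ^j/j! ≈ 0.7109.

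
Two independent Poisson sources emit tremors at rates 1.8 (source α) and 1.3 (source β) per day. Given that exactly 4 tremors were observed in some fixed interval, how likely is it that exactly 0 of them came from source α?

0.0309

Given the total, each event is independently from source α with probability p = λ_α/(λ_α+λ_β) = 1.8/3.1 ≈ 0.5806.
So K ~ Binomial(4, 1.8/3.1): P(K = 0) = C(4,0) · (1.8/3.1)^0 · (1.3/3.1)^4 ≈ 0.0309.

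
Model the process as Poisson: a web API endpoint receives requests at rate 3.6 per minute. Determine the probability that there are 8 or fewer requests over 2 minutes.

0.7027

Over the interval, μ = 3.6 × 2 = 7.2 (2 minutes).
P(N ≤ 8) = Σ_{j=0}^{8} e^(−μ) μ^j/j! ≈ 0.7027.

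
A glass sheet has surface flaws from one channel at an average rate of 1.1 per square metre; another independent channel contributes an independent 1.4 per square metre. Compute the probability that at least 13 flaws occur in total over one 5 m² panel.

0.4810

Independent Poisson processes superpose: combined rate λ = 1.1 + 1.4 = 2.5 per square metre.
Over the interval, μ = 2.5 × 5 = 12.5 (a 5 m² panel = 5 square metres).
P(N ≥ 13) = 1 − P(N ≤ 12) ≈ 0.4810.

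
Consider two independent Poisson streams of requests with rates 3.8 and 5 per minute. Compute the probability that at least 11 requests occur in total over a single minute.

Independent Poisson processes superpose: combined rate λ = 3.8 + 5 = 8.8 per minute.
So μ = 8.8.
P(N ≥ 11) = 1 − P(N ≤ 10) ≈ 0.2706.

0.2706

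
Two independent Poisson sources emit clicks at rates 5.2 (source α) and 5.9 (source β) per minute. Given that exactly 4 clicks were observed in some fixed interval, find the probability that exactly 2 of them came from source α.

Given the total, each event is independently from source α with probability p = λ_α/(λ_α+λ_β) = 5.2/11.1 ≈ 0.4685.
So K ~ Binomial(4, 5.2/11.1): P(K = 2) = C(4,2) · (5.2/11.1)^2 · (5.9/11.1)^2 ≈ 0.3720.

0.3720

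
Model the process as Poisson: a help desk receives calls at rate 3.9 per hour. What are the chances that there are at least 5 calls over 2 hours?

Over the interval, μ = 3.9 × 2 = 7.8 (2 hours).
P(N ≥ 5) = 1 − P(N ≤ 4) = 1 − Σ_{j=0}^{4} e^(−μ) μ^j/j! ≈ 0.8883.

0.8883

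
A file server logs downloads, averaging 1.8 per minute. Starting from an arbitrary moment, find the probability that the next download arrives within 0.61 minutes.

0.6665

Inter-arrival times are exponential with rate λ = 1.8 per minute.
P(T ≤ 0.61) = 1 − e^(−λt) = 1 − e^(−1.8 × 0.61) = 1 − e^(−1.098) ≈ 0.6665.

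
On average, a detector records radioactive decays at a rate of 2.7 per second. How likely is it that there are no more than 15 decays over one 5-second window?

Over the interval, μ = 2.7 × 5 = 13.5 (a 5-second window = 5 seconds).
P(N ≤ 15) = Σ_{j=0}^{15} e^(−μ) μ^j/j! ≈ 0.7178.

0.7178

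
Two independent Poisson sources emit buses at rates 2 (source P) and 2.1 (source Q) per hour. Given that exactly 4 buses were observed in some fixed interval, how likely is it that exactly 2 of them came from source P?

Given the total, each event is independently from source P with probability p = λ_P/(λ_P+λ_Q) = 2/4.1 ≈ 0.4878.
So K ~ Binomial(4, 2/4.1): P(K = 2) = C(4,2) · (2/4.1)^2 · (2.1/4.1)^2 ≈ 0.3746.

0.3746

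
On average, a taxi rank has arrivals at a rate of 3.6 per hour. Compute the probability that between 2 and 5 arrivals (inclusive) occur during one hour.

With mean μ = 3.6 per hour,
P(2 ≤ N ≤ 5) = Σ_{j=2}^{5} e^(−3.6) · 3.6^j/j! ≈ 0.7184.

0.7184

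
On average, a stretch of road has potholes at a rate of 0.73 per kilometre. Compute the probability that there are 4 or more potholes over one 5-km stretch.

Over the interval, μ = 0.73 × 5 = 3.65 (a 5-km stretch = 5 kilometres).
P(N ≥ 4) = 1 − P(N ≤ 3) = 1 − Σ_{j=0}^{3} e^(−μ) μ^j/j! ≈ 0.4954.

0.4954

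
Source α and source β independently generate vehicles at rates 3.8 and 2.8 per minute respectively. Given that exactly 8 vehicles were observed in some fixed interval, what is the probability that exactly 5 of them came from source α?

Given the total, each event is independently from source α with probability p = λ_α/(λ_α+λ_β) = 3.8/6.6 ≈ 0.5758.
So K ~ Binomial(8, 3.8/6.6): P(K = 5) = C(8,5) · (3.8/6.6)^5 · (2.8/6.6)^3 ≈ 0.2705.

0.2705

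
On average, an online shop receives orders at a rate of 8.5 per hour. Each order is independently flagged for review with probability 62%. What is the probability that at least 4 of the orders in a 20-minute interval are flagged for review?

Thinning: the orders that are flagged for review themselves form a Poisson process with rate 0.62 × 8.5 = 5.27 per hour.
Over the interval, μ = 5.27 × 1/3 ≈ 1.75667 (a 20-minute interval = 1/3 hours).
P(N ≥ 4) = 1 − P(N ≤ 3) ≈ 0.1018.

0.1018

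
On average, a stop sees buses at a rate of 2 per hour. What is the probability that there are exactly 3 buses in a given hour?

With mean μ = 2 per hour,
P(N = 3) = e^(−μ) μ^3/3! = e^(−2) · 2^3/6 ≈ 0.1804.

0.1804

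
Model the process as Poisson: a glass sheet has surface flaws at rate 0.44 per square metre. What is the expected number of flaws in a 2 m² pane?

E[N] = λt = 0.44 × 2 = 0.88 (a 2 m² pane = 2 square metres).

0.88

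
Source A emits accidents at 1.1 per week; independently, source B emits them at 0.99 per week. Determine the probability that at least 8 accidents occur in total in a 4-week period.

Independent Poisson processes superpose: combined rate λ = 1.1 + 0.99 = 2.09 per week.
Over the interval, μ = 2.09 × 4 = 8.36 (a 4-week period = 4 weeks).
P(N ≥ 8) = 1 − P(N ≤ 7) ≈ 0.5961.

0.5961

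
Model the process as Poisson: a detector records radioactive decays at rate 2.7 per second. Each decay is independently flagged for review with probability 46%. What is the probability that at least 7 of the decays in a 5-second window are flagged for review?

0.4274

Thinning: the decays that are flagged for review themselves form a Poisson process with rate 0.46 × 2.7 = 1.242 per second.
Over the interval, μ = 1.242 × 5 = 6.21 (a 5-second window = 5 seconds).
P(N ≥ 7) = 1 − P(N ≤ 6) ≈ 0.4274.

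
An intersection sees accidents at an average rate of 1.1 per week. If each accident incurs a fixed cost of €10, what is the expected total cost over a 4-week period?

€44

E[N] = 1.1 × 4 = 4.4 (a 4-week period = 4 weeks); E[cost] = 4.4 × €10 = €44.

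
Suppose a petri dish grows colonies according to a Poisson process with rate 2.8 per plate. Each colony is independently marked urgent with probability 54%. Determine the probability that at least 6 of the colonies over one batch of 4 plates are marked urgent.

0.5620

Thinning: the colonies that are marked urgent themselves form a Poisson process with rate 0.54 × 2.8 = 1.512 per plate.
Over the interval, μ = 1.512 × 4 = 6.048 (a batch of 4 plates = 4 plates).
P(N ≥ 6) = 1 − P(N ≤ 5) ≈ 0.5620.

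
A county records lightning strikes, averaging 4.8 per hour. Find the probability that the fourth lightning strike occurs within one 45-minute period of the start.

0.4848

Over the interval, μ = 4.8 × 0.75 = 3.6 (a 45-minute period = 0.75 hours).
The fourth arrival falls in the interval iff at least 4 events occur there: P(S_4 ≤ t) = P(N ≥ 4) = 1 − P(N ≤ 3) ≈ 0.4848.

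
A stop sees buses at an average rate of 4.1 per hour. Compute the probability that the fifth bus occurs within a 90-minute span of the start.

0.7345

Over the interval, μ = 4.1 × 1.5 = 6.15 (a 90-minute span = 1.5 hours).
The fifth arrival falls in the interval iff at least 5 events occur there: P(S_5 ≤ t) = P(N ≥ 5) = 1 − P(N ≤ 4) ≈ 0.7345.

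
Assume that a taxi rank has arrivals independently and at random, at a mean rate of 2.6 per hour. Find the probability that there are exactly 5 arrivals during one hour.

0.0735

With mean μ = 2.6 per hour,
P(N = 5) = e^(−μ) μ^5/5! = e^(−2.6) · 2.6^5/120 ≈ 0.0735.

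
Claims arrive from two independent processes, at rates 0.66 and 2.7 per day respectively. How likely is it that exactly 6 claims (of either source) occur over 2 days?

0.1543

Independent Poisson processes superpose: combined rate λ = 0.66 + 2.7 = 3.36 per day.
Over the interval, μ = 3.36 × 2 = 6.72 (2 days).
P(N = 6) = e^(−6.72) · 6.72^6/6! ≈ 0.1543.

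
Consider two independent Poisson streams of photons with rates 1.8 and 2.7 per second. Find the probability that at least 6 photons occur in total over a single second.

Independent Poisson processes superpose: combined rate λ = 1.8 + 2.7 = 4.5 per second.
So μ = 4.5.
P(N ≥ 6) = 1 − P(N ≤ 5) ≈ 0.2971.

0.2971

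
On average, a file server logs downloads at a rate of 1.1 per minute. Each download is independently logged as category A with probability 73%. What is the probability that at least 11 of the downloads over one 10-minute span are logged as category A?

0.1871

Thinning: the downloads that are logged as category A themselves form a Poisson process with rate 0.73 × 1.1 = 0.803 per minute.
Over the interval, μ = 0.803 × 10 = 8.03 (a 10-minute span = 10 minutes).
P(N ≥ 11) = 1 − P(N ≤ 10) ≈ 0.1871.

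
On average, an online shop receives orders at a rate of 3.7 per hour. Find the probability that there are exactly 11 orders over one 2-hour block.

Over the interval, μ = 3.7 × 2 = 7.4 (a 2-hour block = 2 hours).
P(N = 11) = e^(−μ) μ^11/11! = e^(−7.4) · 7.4^11/39916800 ≈ 0.0558.

0.0558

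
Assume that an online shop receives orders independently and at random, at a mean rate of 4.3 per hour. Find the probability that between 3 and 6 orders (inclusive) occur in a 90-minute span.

Over the interval, μ = 4.3 × 1.5 = 6.45 (a 90-minute span = 1.5 hours).
P(3 ≤ N ≤ 6) = Σ_{j=3}^{6} e^(−6.45) · 6.45^j/j! ≈ 0.4898.

0.4898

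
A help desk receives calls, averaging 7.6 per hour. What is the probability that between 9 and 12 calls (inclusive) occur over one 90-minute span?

0.4458

Over the interval, μ = 7.6 × 1.5 = 11.4 (a 90-minute span = 1.5 hours).
P(9 ≤ N ≤ 12) = Σ_{j=9}^{12} e^(−11.4) · 11.4^j/j! ≈ 0.4458.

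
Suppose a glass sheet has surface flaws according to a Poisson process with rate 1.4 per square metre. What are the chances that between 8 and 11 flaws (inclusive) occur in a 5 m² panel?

Over the interval, μ = 1.4 × 5 = 7 (a 5 m² panel = 5 square metres).
P(8 ≤ N ≤ 11) = Σ_{j=8}^{11} e^(−7) · 7^j/j! ≈ 0.3479.

0.3479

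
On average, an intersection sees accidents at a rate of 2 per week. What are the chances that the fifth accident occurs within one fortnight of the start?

0.3712

Over the interval, μ = 2 × 2 = 4 (a fortnight = 2 weeks).
The fifth arrival falls in the interval iff at least 5 events occur there: P(S_5 ≤ t) = P(N ≥ 5) = 1 − P(N ≤ 4) ≈ 0.3712.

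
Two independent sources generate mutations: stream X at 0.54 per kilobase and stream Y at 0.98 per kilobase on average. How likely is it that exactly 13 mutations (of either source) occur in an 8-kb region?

0.1069

Independent Poisson processes superpose: combined rate λ = 0.54 + 0.98 = 1.52 per kilobase.
Over the interval, μ = 1.52 × 8 = 12.16 (an 8-kb region = 8 kilobases).
P(N = 13) = e^(−12.16) · 12.16^13/13! ≈ 0.1069.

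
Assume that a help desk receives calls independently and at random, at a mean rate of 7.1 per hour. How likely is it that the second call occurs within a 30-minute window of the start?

0.8693

Over the interval, μ = 7.1 × 0.5 = 3.55 (a 30-minute window = 0.5 hours).
The second arrival falls in the interval iff at least 2 events occur there: P(S_2 ≤ t) = P(N ≥ 2) = 1 − P(N ≤ 1) ≈ 0.8693.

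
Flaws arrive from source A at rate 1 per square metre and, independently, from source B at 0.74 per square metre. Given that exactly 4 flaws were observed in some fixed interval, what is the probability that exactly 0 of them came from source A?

0.0327

Given the total, each event is independently from source A with probability p = λ_A/(λ_A+λ_B) = 1/1.74 ≈ 0.5747.
So K ~ Binomial(4, 1/1.74): P(K = 0) = C(4,0) · (1/1.74)^0 · (0.74/1.74)^4 ≈ 0.0327.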